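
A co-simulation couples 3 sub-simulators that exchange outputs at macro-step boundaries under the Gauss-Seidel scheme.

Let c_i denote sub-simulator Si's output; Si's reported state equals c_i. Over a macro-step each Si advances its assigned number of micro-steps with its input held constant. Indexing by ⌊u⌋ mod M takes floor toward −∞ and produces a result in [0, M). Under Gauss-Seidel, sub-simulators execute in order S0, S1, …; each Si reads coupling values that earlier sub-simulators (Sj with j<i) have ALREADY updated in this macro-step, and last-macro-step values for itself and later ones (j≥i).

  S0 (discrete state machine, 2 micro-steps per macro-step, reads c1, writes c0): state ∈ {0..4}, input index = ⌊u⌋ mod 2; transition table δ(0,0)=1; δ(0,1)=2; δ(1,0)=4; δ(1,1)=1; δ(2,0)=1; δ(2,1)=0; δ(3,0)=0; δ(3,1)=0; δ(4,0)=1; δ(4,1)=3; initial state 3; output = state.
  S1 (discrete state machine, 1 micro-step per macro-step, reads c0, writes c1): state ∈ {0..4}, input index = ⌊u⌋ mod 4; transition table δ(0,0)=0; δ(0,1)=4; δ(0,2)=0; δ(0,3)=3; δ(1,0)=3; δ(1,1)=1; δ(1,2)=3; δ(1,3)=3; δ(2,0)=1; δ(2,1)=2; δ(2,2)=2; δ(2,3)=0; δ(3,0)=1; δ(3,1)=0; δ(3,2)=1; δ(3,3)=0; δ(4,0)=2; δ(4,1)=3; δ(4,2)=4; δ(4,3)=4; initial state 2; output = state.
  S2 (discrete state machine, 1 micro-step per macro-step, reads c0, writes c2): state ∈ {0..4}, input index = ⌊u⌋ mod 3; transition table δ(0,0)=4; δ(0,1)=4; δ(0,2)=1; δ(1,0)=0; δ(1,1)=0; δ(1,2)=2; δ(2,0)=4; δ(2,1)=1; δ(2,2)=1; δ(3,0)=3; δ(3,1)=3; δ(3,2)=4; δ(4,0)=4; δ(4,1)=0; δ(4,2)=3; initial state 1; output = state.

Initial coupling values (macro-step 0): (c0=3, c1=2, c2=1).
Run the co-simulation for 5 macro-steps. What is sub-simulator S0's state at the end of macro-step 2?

macro 1: S0 reads c1=2 → after 2×micro: 1; S1 reads c0=1 → after 1×micro: 2; S2 reads c0=1 → after 1×micro: 0 ⇒ (c0=1, c1=2, c2=0)
macro 2: S0 reads c1=2 → after 2×micro: 1; S1 reads c0=1 → after 1×micro: 2; S2 reads c0=1 → after 1×micro: 4 ⇒ (c0=1, c1=2, c2=4)
macro 3: S0 reads c1=2 → after 2×micro: 1; S1 reads c0=1 → after 1×micro: 2; S2 reads c0=1 → after 1×micro: 0 ⇒ (c0=1, c1=2, c2=0)
macro 4: S0 reads c1=2 → after 2×micro: 1; S1 reads c0=1 → after 1×micro: 2; S2 reads c0=1 → after 1×micro: 4 ⇒ (c0=1, c1=2, c2=4)
macro 5: S0 reads c1=2 → after 2×micro: 1; S1 reads c0=1 → after 1×micro: 2; S2 reads c0=1 → after 1×micro: 0 ⇒ (c0=1, c1=2, c2=0)

S0 state at macro-step 2 = 1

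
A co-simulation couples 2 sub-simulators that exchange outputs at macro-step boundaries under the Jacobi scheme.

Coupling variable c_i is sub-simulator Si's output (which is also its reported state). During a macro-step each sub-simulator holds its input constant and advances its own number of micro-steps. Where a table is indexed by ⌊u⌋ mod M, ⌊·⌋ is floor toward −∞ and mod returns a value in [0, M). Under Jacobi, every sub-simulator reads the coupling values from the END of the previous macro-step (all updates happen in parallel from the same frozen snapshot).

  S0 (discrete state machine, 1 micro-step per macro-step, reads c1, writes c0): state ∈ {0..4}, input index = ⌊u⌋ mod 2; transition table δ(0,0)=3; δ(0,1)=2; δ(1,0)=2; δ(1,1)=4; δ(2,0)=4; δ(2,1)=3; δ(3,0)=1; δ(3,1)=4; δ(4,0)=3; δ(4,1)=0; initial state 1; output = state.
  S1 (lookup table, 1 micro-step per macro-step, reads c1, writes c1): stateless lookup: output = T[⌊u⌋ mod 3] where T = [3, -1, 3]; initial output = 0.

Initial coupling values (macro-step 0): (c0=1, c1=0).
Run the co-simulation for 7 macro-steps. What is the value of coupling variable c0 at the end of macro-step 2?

macro 1: S0 reads c1=0 → after 1×micro: 2; S1 reads c1=0 → after 1×micro: 3 ⇒ (c0=2, c1=3)
macro 2: S0 reads c1=3 → after 1×micro: 3; S1 reads c1=3 → after 1×micro: 3 ⇒ (c0=3, c1=3)
macro 3: S0 reads c1=3 → after 1×micro: 4; S1 reads c1=3 → after 1×micro: 3 ⇒ (c0=4, c1=3)
macro 4: S0 reads c1=3 → after 1×micro: 0; S1 reads c1=3 → after 1×micro: 3 ⇒ (c0=0, c1=3)
macro 5: S0 reads c1=3 → after 1×micro: 2; S1 reads c1=3 → after 1×micro: 3 ⇒ (c0=2, c1=3)
macro 6: S0 reads c1=3 → after 1×micro: 3; S1 reads c1=3 → after 1×micro: 3 ⇒ (c0=3, c1=3)
macro 7: S0 reads c1=3 → after 1×micro: 4; S1 reads c1=3 → after 1×micro: 3 ⇒ (c0=4, c1=3)

c0 at macro-step 2 = 3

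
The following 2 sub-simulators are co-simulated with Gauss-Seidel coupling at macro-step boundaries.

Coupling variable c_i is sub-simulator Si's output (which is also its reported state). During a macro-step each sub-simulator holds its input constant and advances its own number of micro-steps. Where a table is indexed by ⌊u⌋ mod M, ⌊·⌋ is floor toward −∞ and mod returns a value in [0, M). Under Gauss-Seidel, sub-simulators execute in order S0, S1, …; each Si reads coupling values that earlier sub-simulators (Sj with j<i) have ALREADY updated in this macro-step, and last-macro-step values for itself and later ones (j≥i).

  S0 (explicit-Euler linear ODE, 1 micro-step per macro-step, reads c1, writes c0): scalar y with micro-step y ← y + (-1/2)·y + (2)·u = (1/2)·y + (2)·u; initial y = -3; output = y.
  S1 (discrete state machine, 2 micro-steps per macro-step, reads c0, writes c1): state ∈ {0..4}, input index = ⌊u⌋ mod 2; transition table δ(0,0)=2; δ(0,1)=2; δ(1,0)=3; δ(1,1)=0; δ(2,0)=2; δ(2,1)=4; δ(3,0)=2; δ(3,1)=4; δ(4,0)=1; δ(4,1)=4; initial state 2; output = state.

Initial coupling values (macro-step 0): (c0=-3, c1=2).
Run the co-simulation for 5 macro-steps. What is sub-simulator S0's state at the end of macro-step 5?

S0 state at macro-step 5 = 437/32

macro 1: S0 reads c1=2 → after 1×micro: 5/2; S1 reads c0=5/2 → after 2×micro: 2 ⇒ (c0=5/2, c1=2)
macro 2: S0 reads c1=2 → after 1×micro: 21/4; S1 reads c0=21/4 → after 2×micro: 4 ⇒ (c0=21/4, c1=4)
macro 3: S0 reads c1=4 → after 1×micro: 85/8; S1 reads c0=85/8 → after 2×micro: 3 ⇒ (c0=85/8, c1=3)
macro 4: S0 reads c1=3 → after 1×micro: 181/16; S1 reads c0=181/16 → after 2×micro: 4 ⇒ (c0=181/16, c1=4)
macro 5: S0 reads c1=4 → after 1×micro: 437/32; S1 reads c0=437/32 → after 2×micro: 4 ⇒ (c0=437/32, c1=4)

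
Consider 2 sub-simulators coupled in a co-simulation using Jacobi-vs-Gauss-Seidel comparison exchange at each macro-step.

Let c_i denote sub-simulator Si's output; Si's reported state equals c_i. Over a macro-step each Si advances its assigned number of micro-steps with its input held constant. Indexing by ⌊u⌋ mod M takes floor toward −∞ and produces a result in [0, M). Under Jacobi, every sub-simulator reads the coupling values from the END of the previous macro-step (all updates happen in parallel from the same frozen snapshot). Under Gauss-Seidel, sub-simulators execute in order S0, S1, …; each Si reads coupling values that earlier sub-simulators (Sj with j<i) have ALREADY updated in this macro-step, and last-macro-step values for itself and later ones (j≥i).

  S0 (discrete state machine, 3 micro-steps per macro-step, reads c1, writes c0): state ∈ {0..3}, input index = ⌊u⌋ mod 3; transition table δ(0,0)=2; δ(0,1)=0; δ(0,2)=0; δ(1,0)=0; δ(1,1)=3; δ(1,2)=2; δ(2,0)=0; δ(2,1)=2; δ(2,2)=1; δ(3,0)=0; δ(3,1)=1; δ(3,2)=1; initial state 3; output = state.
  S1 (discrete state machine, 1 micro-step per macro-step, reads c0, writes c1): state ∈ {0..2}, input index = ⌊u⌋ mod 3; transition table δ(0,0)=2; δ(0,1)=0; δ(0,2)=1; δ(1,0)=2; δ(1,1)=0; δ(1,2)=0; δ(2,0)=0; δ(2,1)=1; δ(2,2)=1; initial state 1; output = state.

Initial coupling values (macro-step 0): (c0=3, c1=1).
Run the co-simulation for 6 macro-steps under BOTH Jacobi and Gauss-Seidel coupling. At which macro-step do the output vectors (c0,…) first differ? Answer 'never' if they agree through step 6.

first divergence at macro-step: 1

[Jacobi] macro 1: S0 reads c1=1 → after 3×micro: 1; S1 reads c0=3 → after 1×micro: 2 ⇒ (c0=1, c1=2)
[Jacobi] macro 2: S0 reads c1=2 → after 3×micro: 2; S1 reads c0=1 → after 1×micro: 1 ⇒ (c0=2, c1=1)
[Jacobi] macro 3: S0 reads c1=1 → after 3×micro: 2; S1 reads c0=2 → after 1×micro: 0 ⇒ (c0=2, c1=0)
[Jacobi] macro 4: S0 reads c1=0 → after 3×micro: 0; S1 reads c0=2 → after 1×micro: 1 ⇒ (c0=0, c1=1)
[Jacobi] macro 5: S0 reads c1=1 → after 3×micro: 0; S1 reads c0=0 → after 1×micro: 2 ⇒ (c0=0, c1=2)
[Jacobi] macro 6: S0 reads c1=2 → after 3×micro: 0; S1 reads c0=0 → after 1×micro: 0 ⇒ (c0=0, c1=0)
[Gauss-Seidel] macro 1: S0 reads c1=1 → after 3×micro: 1; S1 reads c0=1 → after 1×micro: 0 ⇒ (c0=1, c1=0)
[Gauss-Seidel] macro 2: S0 reads c1=0 → after 3×micro: 0; S1 reads c0=0 → after 1×micro: 2 ⇒ (c0=0, c1=2)
[Gauss-Seidel] macro 3: S0 reads c1=2 → after 3×micro: 0; S1 reads c0=0 → after 1×micro: 0 ⇒ (c0=0, c1=0)
[Gauss-Seidel] macro 4: S0 reads c1=0 → after 3×micro: 2; S1 reads c0=2 → after 1×micro: 1 ⇒ (c0=2, c1=1)
[Gauss-Seidel] macro 5: S0 reads c1=1 → after 3×micro: 2; S1 reads c0=2 → after 1×micro: 0 ⇒ (c0=2, c1=0)
[Gauss-Seidel] macro 6: S0 reads c1=0 → after 3×micro: 0; S1 reads c0=0 → after 1×micro: 2 ⇒ (c0=0, c1=2)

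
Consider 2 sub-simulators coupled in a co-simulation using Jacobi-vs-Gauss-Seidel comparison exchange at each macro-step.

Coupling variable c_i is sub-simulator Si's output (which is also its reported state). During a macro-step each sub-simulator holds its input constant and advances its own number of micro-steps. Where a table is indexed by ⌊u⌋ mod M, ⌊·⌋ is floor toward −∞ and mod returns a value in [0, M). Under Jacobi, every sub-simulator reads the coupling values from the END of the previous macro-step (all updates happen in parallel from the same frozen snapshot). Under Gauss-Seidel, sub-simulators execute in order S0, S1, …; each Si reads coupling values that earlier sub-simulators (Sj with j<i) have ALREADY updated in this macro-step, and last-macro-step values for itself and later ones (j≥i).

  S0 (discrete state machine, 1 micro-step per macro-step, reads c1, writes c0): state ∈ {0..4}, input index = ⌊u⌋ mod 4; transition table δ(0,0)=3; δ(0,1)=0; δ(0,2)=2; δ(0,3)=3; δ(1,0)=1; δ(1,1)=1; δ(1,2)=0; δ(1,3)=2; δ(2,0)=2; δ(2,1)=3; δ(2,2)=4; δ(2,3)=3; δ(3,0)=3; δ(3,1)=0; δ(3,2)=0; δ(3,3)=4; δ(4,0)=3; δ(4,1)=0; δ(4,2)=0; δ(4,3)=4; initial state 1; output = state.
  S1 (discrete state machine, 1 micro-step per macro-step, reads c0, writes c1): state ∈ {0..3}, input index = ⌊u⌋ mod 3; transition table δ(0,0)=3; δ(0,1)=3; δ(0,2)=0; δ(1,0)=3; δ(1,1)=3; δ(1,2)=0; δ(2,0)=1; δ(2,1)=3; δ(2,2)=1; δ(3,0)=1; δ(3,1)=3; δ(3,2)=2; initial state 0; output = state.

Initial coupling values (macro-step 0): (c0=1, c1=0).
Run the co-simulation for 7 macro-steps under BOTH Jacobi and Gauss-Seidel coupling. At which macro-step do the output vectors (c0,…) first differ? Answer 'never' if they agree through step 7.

[Jacobi] macro 1: S0 reads c1=0 → after 1×micro: 1; S1 reads c0=1 → after 1×micro: 3 ⇒ (c0=1, c1=3)
[Jacobi] macro 2: S0 reads c1=3 → after 1×micro: 2; S1 reads c0=1 → after 1×micro: 3 ⇒ (c0=2, c1=3)
[Jacobi] macro 3: S0 reads c1=3 → after 1×micro: 3; S1 reads c0=2 → after 1×micro: 2 ⇒ (c0=3, c1=2)
[Jacobi] macro 4: S0 reads c1=2 → after 1×micro: 0; S1 reads c0=3 → after 1×micro: 1 ⇒ (c0=0, c1=1)
[Jacobi] macro 5: S0 reads c1=1 → after 1×micro: 0; S1 reads c0=0 → after 1×micro: 3 ⇒ (c0=0, c1=3)
[Jacobi] macro 6: S0 reads c1=3 → after 1×micro: 3; S1 reads c0=0 → after 1×micro: 1 ⇒ (c0=3, c1=1)
[Jacobi] macro 7: S0 reads c1=1 → after 1×micro: 0; S1 reads c0=3 → after 1×micro: 3 ⇒ (c0=0, c1=3)
[Gauss-Seidel] macro 1: S0 reads c1=0 → after 1×micro: 1; S1 reads c0=1 → after 1×micro: 3 ⇒ (c0=1, c1=3)
[Gauss-Seidel] macro 2: S0 reads c1=3 → after 1×micro: 2; S1 reads c0=2 → after 1×micro: 2 ⇒ (c0=2, c1=2)
[Gauss-Seidel] macro 3: S0 reads c1=2 → after 1×micro: 4; S1 reads c0=4 → after 1×micro: 3 ⇒ (c0=4, c1=3)
[Gauss-Seidel] macro 4: S0 reads c1=3 → after 1×micro: 4; S1 reads c0=4 → after 1×micro: 3 ⇒ (c0=4, c1=3)
[Gauss-Seidel] macro 5: S0 reads c1=3 → after 1×micro: 4; S1 reads c0=4 → after 1×micro: 3 ⇒ (c0=4, c1=3)
[Gauss-Seidel] macro 6: S0 reads c1=3 → after 1×micro: 4; S1 reads c0=4 → after 1×micro: 3 ⇒ (c0=4, c1=3)
[Gauss-Seidel] macro 7: S0 reads c1=3 → after 1×micro: 4; S1 reads c0=4 → after 1×micro: 3 ⇒ (c0=4, c1=3)

first divergence at macro-step: 2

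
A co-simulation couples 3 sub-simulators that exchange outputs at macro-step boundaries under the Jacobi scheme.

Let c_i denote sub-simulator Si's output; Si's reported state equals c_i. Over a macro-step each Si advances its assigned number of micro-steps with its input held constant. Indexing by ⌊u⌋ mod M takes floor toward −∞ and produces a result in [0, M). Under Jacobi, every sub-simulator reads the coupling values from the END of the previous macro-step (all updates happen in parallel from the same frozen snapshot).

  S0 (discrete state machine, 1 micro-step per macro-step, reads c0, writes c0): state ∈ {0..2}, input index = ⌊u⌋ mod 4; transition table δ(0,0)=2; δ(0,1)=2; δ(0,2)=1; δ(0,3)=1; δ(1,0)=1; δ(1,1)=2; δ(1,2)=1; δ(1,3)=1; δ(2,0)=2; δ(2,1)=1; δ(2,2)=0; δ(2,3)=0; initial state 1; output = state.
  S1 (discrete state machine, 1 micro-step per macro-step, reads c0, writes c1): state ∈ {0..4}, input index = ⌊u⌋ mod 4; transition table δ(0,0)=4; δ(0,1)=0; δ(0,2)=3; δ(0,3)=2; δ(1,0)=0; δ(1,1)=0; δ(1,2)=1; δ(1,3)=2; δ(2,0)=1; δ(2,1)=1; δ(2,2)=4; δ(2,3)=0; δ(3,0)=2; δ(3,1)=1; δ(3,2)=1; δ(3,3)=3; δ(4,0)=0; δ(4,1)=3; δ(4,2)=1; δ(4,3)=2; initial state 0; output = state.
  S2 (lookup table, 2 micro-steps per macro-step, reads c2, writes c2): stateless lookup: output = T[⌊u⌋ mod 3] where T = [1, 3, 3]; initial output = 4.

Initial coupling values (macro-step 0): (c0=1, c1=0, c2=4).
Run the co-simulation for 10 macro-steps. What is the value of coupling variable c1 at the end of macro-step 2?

c1 at macro-step 2 = 3

macro 1: S0 reads c0=1 → after 1×micro: 2; S1 reads c0=1 → after 1×micro: 0; S2 reads c2=4 → after 2×micro: 3 ⇒ (c0=2, c1=0, c2=3)
macro 2: S0 reads c0=2 → after 1×micro: 0; S1 reads c0=2 → after 1×micro: 3; S2 reads c2=3 → after 2×micro: 1 ⇒ (c0=0, c1=3, c2=1)
macro 3: S0 reads c0=0 → after 1×micro: 2; S1 reads c0=0 → after 1×micro: 2; S2 reads c2=1 → after 2×micro: 3 ⇒ (c0=2, c1=2, c2=3)
macro 4: S0 reads c0=2 → after 1×micro: 0; S1 reads c0=2 → after 1×micro: 4; S2 reads c2=3 → after 2×micro: 1 ⇒ (c0=0, c1=4, c2=1)
macro 5: S0 reads c0=0 → after 1×micro: 2; S1 reads c0=0 → after 1×micro: 0; S2 reads c2=1 → after 2×micro: 3 ⇒ (c0=2, c1=0, c2=3)
macro 6: S0 reads c0=2 → after 1×micro: 0; S1 reads c0=2 → after 1×micro: 3; S2 reads c2=3 → after 2×micro: 1 ⇒ (c0=0, c1=3, c2=1)
macro 7: S0 reads c0=0 → after 1×micro: 2; S1 reads c0=0 → after 1×micro: 2; S2 reads c2=1 → after 2×micro: 3 ⇒ (c0=2, c1=2, c2=3)
macro 8: S0 reads c0=2 → after 1×micro: 0; S1 reads c0=2 → after 1×micro: 4; S2 reads c2=3 → after 2×micro: 1 ⇒ (c0=0, c1=4, c2=1)
macro 9: S0 reads c0=0 → after 1×micro: 2; S1 reads c0=0 → after 1×micro: 0; S2 reads c2=1 → after 2×micro: 3 ⇒ (c0=2, c1=0, c2=3)
macro 10: S0 reads c0=2 → after 1×micro: 0; S1 reads c0=2 → after 1×micro: 3; S2 reads c2=3 → after 2×micro: 1 ⇒ (c0=0, c1=3, c2=1)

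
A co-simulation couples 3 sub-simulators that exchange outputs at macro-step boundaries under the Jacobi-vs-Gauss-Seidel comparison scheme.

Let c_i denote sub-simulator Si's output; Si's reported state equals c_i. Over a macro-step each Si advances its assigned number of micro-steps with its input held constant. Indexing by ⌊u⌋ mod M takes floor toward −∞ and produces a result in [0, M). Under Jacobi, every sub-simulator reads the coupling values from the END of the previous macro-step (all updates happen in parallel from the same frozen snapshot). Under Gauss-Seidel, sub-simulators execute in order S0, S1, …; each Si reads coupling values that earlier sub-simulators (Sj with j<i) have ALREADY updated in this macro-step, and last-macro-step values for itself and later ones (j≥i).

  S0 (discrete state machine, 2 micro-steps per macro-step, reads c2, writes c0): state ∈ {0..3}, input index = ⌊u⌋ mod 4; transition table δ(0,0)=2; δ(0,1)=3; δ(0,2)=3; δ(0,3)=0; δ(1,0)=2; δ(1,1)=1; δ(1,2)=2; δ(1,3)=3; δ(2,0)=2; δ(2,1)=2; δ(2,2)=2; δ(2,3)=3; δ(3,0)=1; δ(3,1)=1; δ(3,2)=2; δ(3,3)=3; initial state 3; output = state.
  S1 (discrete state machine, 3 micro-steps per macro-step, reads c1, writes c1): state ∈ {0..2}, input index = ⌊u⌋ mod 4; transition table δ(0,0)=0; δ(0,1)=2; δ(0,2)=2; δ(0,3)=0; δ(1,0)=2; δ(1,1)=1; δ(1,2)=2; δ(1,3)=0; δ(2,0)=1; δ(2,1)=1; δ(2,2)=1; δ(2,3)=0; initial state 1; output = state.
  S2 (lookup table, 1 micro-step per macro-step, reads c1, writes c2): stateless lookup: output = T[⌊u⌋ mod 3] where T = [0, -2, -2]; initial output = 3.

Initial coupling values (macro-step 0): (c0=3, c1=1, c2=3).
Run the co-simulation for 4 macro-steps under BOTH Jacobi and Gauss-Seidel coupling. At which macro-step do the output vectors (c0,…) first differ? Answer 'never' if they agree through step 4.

first divergence at macro-step: never

[Jacobi] macro 1: S0 reads c2=3 → after 2×micro: 3; S1 reads c1=1 → after 3×micro: 1; S2 reads c1=1 → after 1×micro: -2 ⇒ (c0=3, c1=1, c2=-2)
[Jacobi] macro 2: S0 reads c2=-2 → after 2×micro: 2; S1 reads c1=1 → after 3×micro: 1; S2 reads c1=1 → after 1×micro: -2 ⇒ (c0=2, c1=1, c2=-2)
[Jacobi] macro 3: S0 reads c2=-2 → after 2×micro: 2; S1 reads c1=1 → after 3×micro: 1; S2 reads c1=1 → after 1×micro: -2 ⇒ (c0=2, c1=1, c2=-2)
[Jacobi] macro 4: S0 reads c2=-2 → after 2×micro: 2; S1 reads c1=1 → after 3×micro: 1; S2 reads c1=1 → after 1×micro: -2 ⇒ (c0=2, c1=1, c2=-2)
[Gauss-Seidel] macro 1: S0 reads c2=3 → after 2×micro: 3; S1 reads c1=1 → after 3×micro: 1; S2 reads c1=1 → after 1×micro: -2 ⇒ (c0=3, c1=1, c2=-2)
[Gauss-Seidel] macro 2: S0 reads c2=-2 → after 2×micro: 2; S1 reads c1=1 → after 3×micro: 1; S2 reads c1=1 → after 1×micro: -2 ⇒ (c0=2, c1=1, c2=-2)
[Gauss-Seidel] macro 3: S0 reads c2=-2 → after 2×micro: 2; S1 reads c1=1 → after 3×micro: 1; S2 reads c1=1 → after 1×micro: -2 ⇒ (c0=2, c1=1, c2=-2)
[Gauss-Seidel] macro 4: S0 reads c2=-2 → after 2×micro: 2; S1 reads c1=1 → after 3×micro: 1; S2 reads c1=1 → after 1×micro: -2 ⇒ (c0=2, c1=1, c2=-2)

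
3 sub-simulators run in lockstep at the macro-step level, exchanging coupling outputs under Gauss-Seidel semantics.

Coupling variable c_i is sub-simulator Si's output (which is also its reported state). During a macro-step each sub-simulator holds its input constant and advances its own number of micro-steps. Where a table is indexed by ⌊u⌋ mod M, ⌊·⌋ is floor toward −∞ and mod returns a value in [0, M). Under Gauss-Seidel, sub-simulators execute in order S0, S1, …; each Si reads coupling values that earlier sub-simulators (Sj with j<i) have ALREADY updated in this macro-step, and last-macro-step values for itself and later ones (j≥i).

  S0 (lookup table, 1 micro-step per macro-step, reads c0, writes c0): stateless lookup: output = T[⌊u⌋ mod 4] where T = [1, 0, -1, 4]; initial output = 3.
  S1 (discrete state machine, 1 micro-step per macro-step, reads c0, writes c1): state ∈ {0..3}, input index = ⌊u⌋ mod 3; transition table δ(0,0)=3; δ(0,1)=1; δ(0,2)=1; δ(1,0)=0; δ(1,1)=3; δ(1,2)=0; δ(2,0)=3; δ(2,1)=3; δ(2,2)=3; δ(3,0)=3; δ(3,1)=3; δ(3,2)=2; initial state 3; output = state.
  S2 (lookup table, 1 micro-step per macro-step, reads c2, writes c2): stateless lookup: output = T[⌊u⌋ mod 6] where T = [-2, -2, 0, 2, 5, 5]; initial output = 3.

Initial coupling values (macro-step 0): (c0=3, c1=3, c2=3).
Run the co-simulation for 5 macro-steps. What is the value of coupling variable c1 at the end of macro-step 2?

macro 1: S0 reads c0=3 → after 1×micro: 4; S1 reads c0=4 → after 1×micro: 3; S2 reads c2=3 → after 1×micro: 2 ⇒ (c0=4, c1=3, c2=2)
macro 2: S0 reads c0=4 → after 1×micro: 1; S1 reads c0=1 → after 1×micro: 3; S2 reads c2=2 → after 1×micro: 0 ⇒ (c0=1, c1=3, c2=0)
macro 3: S0 reads c0=1 → after 1×micro: 0; S1 reads c0=0 → after 1×micro: 3; S2 reads c2=0 → after 1×micro: -2 ⇒ (c0=0, c1=3, c2=-2)
macro 4: S0 reads c0=0 → after 1×micro: 1; S1 reads c0=1 → after 1×micro: 3; S2 reads c2=-2 → after 1×micro: 5 ⇒ (c0=1, c1=3, c2=5)
macro 5: S0 reads c0=1 → after 1×micro: 0; S1 reads c0=0 → after 1×micro: 3; S2 reads c2=5 → after 1×micro: 5 ⇒ (c0=0, c1=3, c2=5)

c1 at macro-step 2 = 3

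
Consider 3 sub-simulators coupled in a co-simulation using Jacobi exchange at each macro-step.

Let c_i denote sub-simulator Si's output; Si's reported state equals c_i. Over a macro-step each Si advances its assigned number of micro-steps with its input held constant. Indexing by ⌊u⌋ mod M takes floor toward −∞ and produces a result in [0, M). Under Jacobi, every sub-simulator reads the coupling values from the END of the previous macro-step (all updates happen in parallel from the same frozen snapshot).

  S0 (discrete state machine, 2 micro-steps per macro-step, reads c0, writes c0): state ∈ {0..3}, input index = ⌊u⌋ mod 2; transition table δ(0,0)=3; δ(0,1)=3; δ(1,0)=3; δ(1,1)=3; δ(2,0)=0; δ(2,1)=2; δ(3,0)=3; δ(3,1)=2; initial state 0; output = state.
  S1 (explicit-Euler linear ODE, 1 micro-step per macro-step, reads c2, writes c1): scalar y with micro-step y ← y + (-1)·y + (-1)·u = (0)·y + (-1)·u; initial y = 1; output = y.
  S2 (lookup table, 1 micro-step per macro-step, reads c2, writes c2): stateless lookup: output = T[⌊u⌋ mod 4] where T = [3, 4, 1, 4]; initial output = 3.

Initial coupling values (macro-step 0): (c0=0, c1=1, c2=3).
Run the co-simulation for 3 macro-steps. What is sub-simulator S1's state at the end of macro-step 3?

macro 1: S0 reads c0=0 → after 2×micro: 3; S1 reads c2=3 → after 1×micro: -3; S2 reads c2=3 → after 1×micro: 4 ⇒ (c0=3, c1=-3, c2=4)
macro 2: S0 reads c0=3 → after 2×micro: 2; S1 reads c2=4 → after 1×micro: -4; S2 reads c2=4 → after 1×micro: 3 ⇒ (c0=2, c1=-4, c2=3)
macro 3: S0 reads c0=2 → after 2×micro: 3; S1 reads c2=3 → after 1×micro: -3; S2 reads c2=3 → after 1×micro: 4 ⇒ (c0=3, c1=-3, c2=4)

S1 state at macro-step 3 = -3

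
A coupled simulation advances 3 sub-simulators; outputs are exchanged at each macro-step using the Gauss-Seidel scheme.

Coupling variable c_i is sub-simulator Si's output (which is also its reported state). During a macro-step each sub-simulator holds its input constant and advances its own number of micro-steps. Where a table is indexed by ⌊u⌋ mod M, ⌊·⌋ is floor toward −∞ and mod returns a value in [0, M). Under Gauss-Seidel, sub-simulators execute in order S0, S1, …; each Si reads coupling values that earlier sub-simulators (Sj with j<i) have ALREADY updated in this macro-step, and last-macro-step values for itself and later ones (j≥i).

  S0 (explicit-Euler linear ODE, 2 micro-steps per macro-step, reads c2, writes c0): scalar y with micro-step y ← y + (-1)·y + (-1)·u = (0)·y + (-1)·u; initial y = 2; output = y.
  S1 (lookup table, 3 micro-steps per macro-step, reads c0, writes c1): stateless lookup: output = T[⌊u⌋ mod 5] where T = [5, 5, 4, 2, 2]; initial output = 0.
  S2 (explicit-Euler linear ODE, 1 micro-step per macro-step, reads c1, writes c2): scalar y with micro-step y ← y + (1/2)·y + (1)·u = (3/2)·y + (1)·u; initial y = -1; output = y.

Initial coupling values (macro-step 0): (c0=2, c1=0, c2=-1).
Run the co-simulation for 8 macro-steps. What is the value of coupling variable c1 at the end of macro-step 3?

macro 1: S0 reads c2=-1 → after 2×micro: 1; S1 reads c0=1 → after 3×micro: 5; S2 reads c1=5 → after 1×micro: 7/2 ⇒ (c0=1, c1=5, c2=7/2)
macro 2: S0 reads c2=7/2 → after 2×micro: -7/2; S1 reads c0=-7/2 → after 3×micro: 5; S2 reads c1=5 → after 1×micro: 41/4 ⇒ (c0=-7/2, c1=5, c2=41/4)
macro 3: S0 reads c2=41/4 → after 2×micro: -41/4; S1 reads c0=-41/4 → after 3×micro: 2; S2 reads c1=2 → after 1×micro: 139/8 ⇒ (c0=-41/4, c1=2, c2=139/8)
macro 4: S0 reads c2=139/8 → after 2×micro: -139/8; S1 reads c0=-139/8 → after 3×micro: 4; S2 reads c1=4 → after 1×micro: 481/16 ⇒ (c0=-139/8, c1=4, c2=481/16)
macro 5: S0 reads c2=481/16 → after 2×micro: -481/16; S1 reads c0=-481/16 → after 3×micro: 2; S2 reads c1=2 → after 1×micro: 1507/32 ⇒ (c0=-481/16, c1=2, c2=1507/32)
macro 6: S0 reads c2=1507/32 → after 2×micro: -1507/32; S1 reads c0=-1507/32 → after 3×micro: 4; S2 reads c1=4 → after 1×micro: 4777/64 ⇒ (c0=-1507/32, c1=4, c2=4777/64)
macro 7: S0 reads c2=4777/64 → after 2×micro: -4777/64; S1 reads c0=-4777/64 → after 3×micro: 5; S2 reads c1=5 → after 1×micro: 14971/128 ⇒ (c0=-4777/64, c1=5, c2=14971/128)
macro 8: S0 reads c2=14971/128 → after 2×micro: -14971/128; S1 reads c0=-14971/128 → after 3×micro: 2; S2 reads c1=2 → after 1×micro: 45425/256 ⇒ (c0=-14971/128, c1=2, c2=45425/256)

c1 at macro-step 3 = 2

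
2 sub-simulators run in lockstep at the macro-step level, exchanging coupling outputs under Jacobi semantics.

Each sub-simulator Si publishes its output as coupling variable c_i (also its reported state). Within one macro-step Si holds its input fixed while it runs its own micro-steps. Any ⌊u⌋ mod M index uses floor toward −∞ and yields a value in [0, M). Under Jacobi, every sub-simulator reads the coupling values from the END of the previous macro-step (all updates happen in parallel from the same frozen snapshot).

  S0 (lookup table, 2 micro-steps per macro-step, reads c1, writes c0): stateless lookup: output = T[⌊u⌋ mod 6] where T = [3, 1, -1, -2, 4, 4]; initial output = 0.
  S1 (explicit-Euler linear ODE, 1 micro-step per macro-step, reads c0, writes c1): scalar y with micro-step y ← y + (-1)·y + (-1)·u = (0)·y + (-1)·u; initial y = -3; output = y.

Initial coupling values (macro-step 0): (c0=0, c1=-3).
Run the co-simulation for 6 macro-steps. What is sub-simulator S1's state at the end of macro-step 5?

macro 1: S0 reads c1=-3 → after 2×micro: -2; S1 reads c0=0 → after 1×micro: 0 ⇒ (c0=-2, c1=0)
macro 2: S0 reads c1=0 → after 2×micro: 3; S1 reads c0=-2 → after 1×micro: 2 ⇒ (c0=3, c1=2)
macro 3: S0 reads c1=2 → after 2×micro: -1; S1 reads c0=3 → after 1×micro: -3 ⇒ (c0=-1, c1=-3)
macro 4: S0 reads c1=-3 → after 2×micro: -2; S1 reads c0=-1 → after 1×micro: 1 ⇒ (c0=-2, c1=1)
macro 5: S0 reads c1=1 → after 2×micro: 1; S1 reads c0=-2 → after 1×micro: 2 ⇒ (c0=1, c1=2)
macro 6: S0 reads c1=2 → after 2×micro: -1; S1 reads c0=1 → after 1×micro: -1 ⇒ (c0=-1, c1=-1)

S1 state at macro-step 5 = 2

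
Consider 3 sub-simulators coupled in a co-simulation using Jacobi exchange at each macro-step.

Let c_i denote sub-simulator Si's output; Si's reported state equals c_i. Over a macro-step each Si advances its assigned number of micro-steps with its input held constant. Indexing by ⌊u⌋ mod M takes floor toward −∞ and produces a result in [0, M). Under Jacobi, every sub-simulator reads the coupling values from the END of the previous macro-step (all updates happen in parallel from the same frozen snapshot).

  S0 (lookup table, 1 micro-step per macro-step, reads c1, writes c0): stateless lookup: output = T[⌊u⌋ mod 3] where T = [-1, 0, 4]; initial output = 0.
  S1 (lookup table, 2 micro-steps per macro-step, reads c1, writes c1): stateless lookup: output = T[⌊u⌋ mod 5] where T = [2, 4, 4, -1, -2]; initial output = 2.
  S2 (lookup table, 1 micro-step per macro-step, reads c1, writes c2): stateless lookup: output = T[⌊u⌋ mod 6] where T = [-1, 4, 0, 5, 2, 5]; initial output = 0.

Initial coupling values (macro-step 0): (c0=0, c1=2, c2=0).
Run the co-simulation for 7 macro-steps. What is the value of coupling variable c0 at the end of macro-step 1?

macro 1: S0 reads c1=2 → after 1×micro: 4; S1 reads c1=2 → after 2×micro: 4; S2 reads c1=2 → after 1×micro: 0 ⇒ (c0=4, c1=4, c2=0)
macro 2: S0 reads c1=4 → after 1×micro: 0; S1 reads c1=4 → after 2×micro: -2; S2 reads c1=4 → after 1×micro: 2 ⇒ (c0=0, c1=-2, c2=2)
macro 3: S0 reads c1=-2 → after 1×micro: 0; S1 reads c1=-2 → after 2×micro: -1; S2 reads c1=-2 → after 1×micro: 2 ⇒ (c0=0, c1=-1, c2=2)
macro 4: S0 reads c1=-1 → after 1×micro: 4; S1 reads c1=-1 → after 2×micro: -2; S2 reads c1=-1 → after 1×micro: 5 ⇒ (c0=4, c1=-2, c2=5)
macro 5: S0 reads c1=-2 → after 1×micro: 0; S1 reads c1=-2 → after 2×micro: -1; S2 reads c1=-2 → after 1×micro: 2 ⇒ (c0=0, c1=-1, c2=2)
macro 6: S0 reads c1=-1 → after 1×micro: 4; S1 reads c1=-1 → after 2×micro: -2; S2 reads c1=-1 → after 1×micro: 5 ⇒ (c0=4, c1=-2, c2=5)
macro 7: S0 reads c1=-2 → after 1×micro: 0; S1 reads c1=-2 → after 2×micro: -1; S2 reads c1=-2 → after 1×micro: 2 ⇒ (c0=0, c1=-1, c2=2)

c0 at macro-step 1 = 4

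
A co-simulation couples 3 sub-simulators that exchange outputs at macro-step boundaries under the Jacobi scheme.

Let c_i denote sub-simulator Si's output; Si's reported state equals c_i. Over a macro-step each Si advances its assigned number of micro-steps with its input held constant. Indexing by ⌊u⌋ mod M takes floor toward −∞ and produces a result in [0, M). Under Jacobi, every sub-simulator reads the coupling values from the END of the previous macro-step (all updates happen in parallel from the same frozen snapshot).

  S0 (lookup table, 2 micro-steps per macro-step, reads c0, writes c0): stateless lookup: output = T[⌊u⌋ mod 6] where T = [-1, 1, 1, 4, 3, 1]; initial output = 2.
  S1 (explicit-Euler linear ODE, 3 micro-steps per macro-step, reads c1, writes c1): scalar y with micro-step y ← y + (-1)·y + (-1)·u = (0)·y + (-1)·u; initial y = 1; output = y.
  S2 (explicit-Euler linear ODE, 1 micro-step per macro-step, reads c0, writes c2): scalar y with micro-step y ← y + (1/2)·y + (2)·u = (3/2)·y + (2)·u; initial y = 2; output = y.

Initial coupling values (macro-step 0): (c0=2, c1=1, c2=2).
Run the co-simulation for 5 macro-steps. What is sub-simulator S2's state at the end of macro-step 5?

S2 state at macro-step 5 = 827/16

macro 1: S0 reads c0=2 → after 2×micro: 1; S1 reads c1=1 → after 3×micro: -1; S2 reads c0=2 → after 1×micro: 7 ⇒ (c0=1, c1=-1, c2=7)
macro 2: S0 reads c0=1 → after 2×micro: 1; S1 reads c1=-1 → after 3×micro: 1; S2 reads c0=1 → after 1×micro: 25/2 ⇒ (c0=1, c1=1, c2=25/2)
macro 3: S0 reads c0=1 → after 2×micro: 1; S1 reads c1=1 → after 3×micro: -1; S2 reads c0=1 → after 1×micro: 83/4 ⇒ (c0=1, c1=-1, c2=83/4)
macro 4: S0 reads c0=1 → after 2×micro: 1; S1 reads c1=-1 → after 3×micro: 1; S2 reads c0=1 → after 1×micro: 265/8 ⇒ (c0=1, c1=1, c2=265/8)
macro 5: S0 reads c0=1 → after 2×micro: 1; S1 reads c1=1 → after 3×micro: -1; S2 reads c0=1 → after 1×micro: 827/16 ⇒ (c0=1, c1=-1, c2=827/16)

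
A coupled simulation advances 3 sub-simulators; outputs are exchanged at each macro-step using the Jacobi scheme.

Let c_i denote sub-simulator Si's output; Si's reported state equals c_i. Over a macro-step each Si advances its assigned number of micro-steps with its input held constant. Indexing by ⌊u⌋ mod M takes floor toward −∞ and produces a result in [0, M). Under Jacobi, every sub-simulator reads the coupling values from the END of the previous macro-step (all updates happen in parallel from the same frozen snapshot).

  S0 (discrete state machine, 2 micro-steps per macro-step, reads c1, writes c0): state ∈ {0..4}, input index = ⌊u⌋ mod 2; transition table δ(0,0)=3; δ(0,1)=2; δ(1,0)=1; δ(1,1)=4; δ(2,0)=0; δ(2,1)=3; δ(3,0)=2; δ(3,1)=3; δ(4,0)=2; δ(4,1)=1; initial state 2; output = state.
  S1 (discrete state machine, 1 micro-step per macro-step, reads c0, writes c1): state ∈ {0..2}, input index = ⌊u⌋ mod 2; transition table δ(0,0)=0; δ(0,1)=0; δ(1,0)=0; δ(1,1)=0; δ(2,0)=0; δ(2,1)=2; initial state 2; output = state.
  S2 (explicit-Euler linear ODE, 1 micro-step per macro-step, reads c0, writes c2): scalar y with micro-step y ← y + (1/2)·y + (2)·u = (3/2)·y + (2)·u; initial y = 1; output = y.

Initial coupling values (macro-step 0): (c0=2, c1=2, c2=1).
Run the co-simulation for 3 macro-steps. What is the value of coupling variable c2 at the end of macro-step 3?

c2 at macro-step 3 = 171/8

macro 1: S0 reads c1=2 → after 2×micro: 3; S1 reads c0=2 → after 1×micro: 0; S2 reads c0=2 → after 1×micro: 11/2 ⇒ (c0=3, c1=0, c2=11/2)
macro 2: S0 reads c1=0 → after 2×micro: 0; S1 reads c0=3 → after 1×micro: 0; S2 reads c0=3 → after 1×micro: 57/4 ⇒ (c0=0, c1=0, c2=57/4)
macro 3: S0 reads c1=0 → after 2×micro: 2; S1 reads c0=0 → after 1×micro: 0; S2 reads c0=0 → after 1×micro: 171/8 ⇒ (c0=2, c1=0, c2=171/8)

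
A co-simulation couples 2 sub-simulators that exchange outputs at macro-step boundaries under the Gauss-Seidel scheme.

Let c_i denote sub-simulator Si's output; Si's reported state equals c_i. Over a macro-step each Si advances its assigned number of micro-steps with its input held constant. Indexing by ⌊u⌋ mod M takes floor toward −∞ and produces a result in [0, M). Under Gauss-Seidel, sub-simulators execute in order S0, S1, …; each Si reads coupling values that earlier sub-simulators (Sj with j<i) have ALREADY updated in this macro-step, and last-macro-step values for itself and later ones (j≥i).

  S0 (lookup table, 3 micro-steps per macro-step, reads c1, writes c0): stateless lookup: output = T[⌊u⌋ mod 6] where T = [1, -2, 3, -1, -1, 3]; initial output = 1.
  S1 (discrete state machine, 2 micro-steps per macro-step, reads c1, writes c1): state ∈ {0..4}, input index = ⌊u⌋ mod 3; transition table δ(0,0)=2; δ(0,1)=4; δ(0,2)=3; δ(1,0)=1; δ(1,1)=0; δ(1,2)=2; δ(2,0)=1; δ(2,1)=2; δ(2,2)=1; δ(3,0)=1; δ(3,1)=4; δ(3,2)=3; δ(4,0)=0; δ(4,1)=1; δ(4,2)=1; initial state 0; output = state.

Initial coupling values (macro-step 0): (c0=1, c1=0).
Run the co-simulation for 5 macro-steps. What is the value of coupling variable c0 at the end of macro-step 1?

macro 1: S0 reads c1=0 → after 3×micro: 1; S1 reads c1=0 → after 2×micro: 1 ⇒ (c0=1, c1=1)
macro 2: S0 reads c1=1 → after 3×micro: -2; S1 reads c1=1 → after 2×micro: 4 ⇒ (c0=-2, c1=4)
macro 3: S0 reads c1=4 → after 3×micro: -1; S1 reads c1=4 → after 2×micro: 0 ⇒ (c0=-1, c1=0)
macro 4: S0 reads c1=0 → after 3×micro: 1; S1 reads c1=0 → after 2×micro: 1 ⇒ (c0=1, c1=1)
macro 5: S0 reads c1=1 → after 3×micro: -2; S1 reads c1=1 → after 2×micro: 4 ⇒ (c0=-2, c1=4)

c0 at macro-step 1 = 1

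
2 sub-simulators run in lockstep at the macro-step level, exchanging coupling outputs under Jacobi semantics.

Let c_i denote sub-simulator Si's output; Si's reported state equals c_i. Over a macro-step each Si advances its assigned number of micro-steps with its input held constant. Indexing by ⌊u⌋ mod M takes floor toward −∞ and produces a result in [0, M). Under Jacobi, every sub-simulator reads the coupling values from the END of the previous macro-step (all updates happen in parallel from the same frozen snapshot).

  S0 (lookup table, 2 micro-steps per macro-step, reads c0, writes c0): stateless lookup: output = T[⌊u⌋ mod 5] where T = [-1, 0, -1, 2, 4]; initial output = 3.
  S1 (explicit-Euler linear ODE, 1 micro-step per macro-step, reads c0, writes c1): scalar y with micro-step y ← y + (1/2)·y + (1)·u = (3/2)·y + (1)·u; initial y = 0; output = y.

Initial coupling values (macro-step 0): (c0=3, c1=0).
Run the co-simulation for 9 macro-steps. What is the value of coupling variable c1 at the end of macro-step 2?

c1 at macro-step 2 = 13/2

macro 1: S0 reads c0=3 → after 2×micro: 2; S1 reads c0=3 → after 1×micro: 3 ⇒ (c0=2, c1=3)
macro 2: S0 reads c0=2 → after 2×micro: -1; S1 reads c0=2 → after 1×micro: 13/2 ⇒ (c0=-1, c1=13/2)
macro 3: S0 reads c0=-1 → after 2×micro: 4; S1 reads c0=-1 → after 1×micro: 35/4 ⇒ (c0=4, c1=35/4)
macro 4: S0 reads c0=4 → after 2×micro: 4; S1 reads c0=4 → after 1×micro: 137/8 ⇒ (c0=4, c1=137/8)
macro 5: S0 reads c0=4 → after 2×micro: 4; S1 reads c0=4 → after 1×micro: 475/16 ⇒ (c0=4, c1=475/16)
macro 6: S0 reads c0=4 → after 2×micro: 4; S1 reads c0=4 → after 1×micro: 1553/32 ⇒ (c0=4, c1=1553/32)
macro 7: S0 reads c0=4 → after 2×micro: 4; S1 reads c0=4 → after 1×micro: 4915/64 ⇒ (c0=4, c1=4915/64)
macro 8: S0 reads c0=4 → after 2×micro: 4; S1 reads c0=4 → after 1×micro: 15257/128 ⇒ (c0=4, c1=15257/128)
macro 9: S0 reads c0=4 → after 2×micro: 4; S1 reads c0=4 → after 1×micro: 46795/256 ⇒ (c0=4, c1=46795/256)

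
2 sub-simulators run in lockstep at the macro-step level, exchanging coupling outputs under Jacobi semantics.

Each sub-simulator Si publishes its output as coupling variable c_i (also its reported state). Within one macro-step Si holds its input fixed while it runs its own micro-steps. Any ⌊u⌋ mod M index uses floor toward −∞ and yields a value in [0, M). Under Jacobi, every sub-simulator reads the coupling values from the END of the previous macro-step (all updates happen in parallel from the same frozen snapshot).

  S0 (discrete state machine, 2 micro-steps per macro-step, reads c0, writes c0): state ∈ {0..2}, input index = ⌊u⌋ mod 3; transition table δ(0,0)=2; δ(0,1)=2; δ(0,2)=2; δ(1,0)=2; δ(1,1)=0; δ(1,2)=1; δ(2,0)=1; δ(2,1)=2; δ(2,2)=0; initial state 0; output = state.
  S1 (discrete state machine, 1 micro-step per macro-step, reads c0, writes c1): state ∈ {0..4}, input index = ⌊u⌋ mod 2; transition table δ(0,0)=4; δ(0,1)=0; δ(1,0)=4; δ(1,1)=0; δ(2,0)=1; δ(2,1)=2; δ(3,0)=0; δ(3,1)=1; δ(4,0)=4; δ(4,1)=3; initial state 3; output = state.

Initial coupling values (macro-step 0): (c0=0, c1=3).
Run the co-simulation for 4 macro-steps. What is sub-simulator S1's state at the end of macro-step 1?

macro 1: S0 reads c0=0 → after 2×micro: 1; S1 reads c0=0 → after 1×micro: 0 ⇒ (c0=1, c1=0)
macro 2: S0 reads c0=1 → after 2×micro: 2; S1 reads c0=1 → after 1×micro: 0 ⇒ (c0=2, c1=0)
macro 3: S0 reads c0=2 → after 2×micro: 2; S1 reads c0=2 → after 1×micro: 4 ⇒ (c0=2, c1=4)
macro 4: S0 reads c0=2 → after 2×micro: 2; S1 reads c0=2 → after 1×micro: 4 ⇒ (c0=2, c1=4)

S1 state at macro-step 1 = 0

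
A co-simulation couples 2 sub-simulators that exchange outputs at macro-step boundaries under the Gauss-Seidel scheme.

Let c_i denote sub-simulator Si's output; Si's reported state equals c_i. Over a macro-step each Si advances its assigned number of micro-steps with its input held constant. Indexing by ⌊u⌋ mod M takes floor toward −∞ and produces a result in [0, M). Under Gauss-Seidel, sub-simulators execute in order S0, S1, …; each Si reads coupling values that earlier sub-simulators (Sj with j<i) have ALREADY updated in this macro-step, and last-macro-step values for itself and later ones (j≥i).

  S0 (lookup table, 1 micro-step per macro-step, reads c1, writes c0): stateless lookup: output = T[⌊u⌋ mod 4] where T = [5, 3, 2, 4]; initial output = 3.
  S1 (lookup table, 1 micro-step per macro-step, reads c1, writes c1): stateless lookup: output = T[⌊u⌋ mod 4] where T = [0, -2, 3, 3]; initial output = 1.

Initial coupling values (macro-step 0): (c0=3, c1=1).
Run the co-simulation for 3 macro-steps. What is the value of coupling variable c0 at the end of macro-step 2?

c0 at macro-step 2 = 2

macro 1: S0 reads c1=1 → after 1×micro: 3; S1 reads c1=1 → after 1×micro: -2 ⇒ (c0=3, c1=-2)
macro 2: S0 reads c1=-2 → after 1×micro: 2; S1 reads c1=-2 → after 1×micro: 3 ⇒ (c0=2, c1=3)
macro 3: S0 reads c1=3 → after 1×micro: 4; S1 reads c1=3 → after 1×micro: 3 ⇒ (c0=4, c1=3)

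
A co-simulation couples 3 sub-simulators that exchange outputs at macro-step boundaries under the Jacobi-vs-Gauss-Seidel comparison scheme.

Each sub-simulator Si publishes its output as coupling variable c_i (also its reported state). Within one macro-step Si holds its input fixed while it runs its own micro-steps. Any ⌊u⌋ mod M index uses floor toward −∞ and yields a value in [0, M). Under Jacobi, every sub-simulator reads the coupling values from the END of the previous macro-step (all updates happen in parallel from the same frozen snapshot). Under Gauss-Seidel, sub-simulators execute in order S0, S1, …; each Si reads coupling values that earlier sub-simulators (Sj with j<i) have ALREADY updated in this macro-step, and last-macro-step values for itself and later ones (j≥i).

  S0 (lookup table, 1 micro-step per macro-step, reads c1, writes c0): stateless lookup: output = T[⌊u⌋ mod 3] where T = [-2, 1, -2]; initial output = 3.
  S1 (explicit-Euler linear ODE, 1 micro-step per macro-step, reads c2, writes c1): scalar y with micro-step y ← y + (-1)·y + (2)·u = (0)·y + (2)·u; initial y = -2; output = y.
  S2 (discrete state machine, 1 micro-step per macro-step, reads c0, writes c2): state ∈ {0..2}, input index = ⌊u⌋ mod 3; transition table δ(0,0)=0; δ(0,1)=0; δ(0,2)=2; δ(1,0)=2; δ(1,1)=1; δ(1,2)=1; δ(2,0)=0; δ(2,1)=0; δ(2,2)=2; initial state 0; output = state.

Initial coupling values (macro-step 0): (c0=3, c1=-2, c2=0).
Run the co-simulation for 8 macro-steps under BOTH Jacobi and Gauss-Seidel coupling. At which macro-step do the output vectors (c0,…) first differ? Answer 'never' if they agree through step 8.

first divergence at macro-step: never

[Jacobi] macro 1: S0 reads c1=-2 → after 1×micro: 1; S1 reads c2=0 → after 1×micro: 0; S2 reads c0=3 → after 1×micro: 0 ⇒ (c0=1, c1=0, c2=0)
[Jacobi] macro 2: S0 reads c1=0 → after 1×micro: -2; S1 reads c2=0 → after 1×micro: 0; S2 reads c0=1 → after 1×micro: 0 ⇒ (c0=-2, c1=0, c2=0)
[Jacobi] macro 3: S0 reads c1=0 → after 1×micro: -2; S1 reads c2=0 → after 1×micro: 0; S2 reads c0=-2 → after 1×micro: 0 ⇒ (c0=-2, c1=0, c2=0)
[Jacobi] macro 4: S0 reads c1=0 → after 1×micro: -2; S1 reads c2=0 → after 1×micro: 0; S2 reads c0=-2 → after 1×micro: 0 ⇒ (c0=-2, c1=0, c2=0)
[Jacobi] macro 5: S0 reads c1=0 → after 1×micro: -2; S1 reads c2=0 → after 1×micro: 0; S2 reads c0=-2 → after 1×micro: 0 ⇒ (c0=-2, c1=0, c2=0)
[Jacobi] macro 6: S0 reads c1=0 → after 1×micro: -2; S1 reads c2=0 → after 1×micro: 0; S2 reads c0=-2 → after 1×micro: 0 ⇒ (c0=-2, c1=0, c2=0)
[Jacobi] macro 7: S0 reads c1=0 → after 1×micro: -2; S1 reads c2=0 → after 1×micro: 0; S2 reads c0=-2 → after 1×micro: 0 ⇒ (c0=-2, c1=0, c2=0)
[Jacobi] macro 8: S0 reads c1=0 → after 1×micro: -2; S1 reads c2=0 → after 1×micro: 0; S2 reads c0=-2 → after 1×micro: 0 ⇒ (c0=-2, c1=0, c2=0)
[Gauss-Seidel] macro 1: S0 reads c1=-2 → after 1×micro: 1; S1 reads c2=0 → after 1×micro: 0; S2 reads c0=1 → after 1×micro: 0 ⇒ (c0=1, c1=0, c2=0)
[Gauss-Seidel] macro 2: S0 reads c1=0 → after 1×micro: -2; S1 reads c2=0 → after 1×micro: 0; S2 reads c0=-2 → after 1×micro: 0 ⇒ (c0=-2, c1=0, c2=0)
[Gauss-Seidel] macro 3: S0 reads c1=0 → after 1×micro: -2; S1 reads c2=0 → after 1×micro: 0; S2 reads c0=-2 → after 1×micro: 0 ⇒ (c0=-2, c1=0, c2=0)
[Gauss-Seidel] macro 4: S0 reads c1=0 → after 1×micro: -2; S1 reads c2=0 → after 1×micro: 0; S2 reads c0=-2 → after 1×micro: 0 ⇒ (c0=-2, c1=0, c2=0)
[Gauss-Seidel] macro 5: S0 reads c1=0 → after 1×micro: -2; S1 reads c2=0 → after 1×micro: 0; S2 reads c0=-2 → after 1×micro: 0 ⇒ (c0=-2, c1=0, c2=0)
[Gauss-Seidel] macro 6: S0 reads c1=0 → after 1×micro: -2; S1 reads c2=0 → after 1×micro: 0; S2 reads c0=-2 → after 1×micro: 0 ⇒ (c0=-2, c1=0, c2=0)
[Gauss-Seidel] macro 7: S0 reads c1=0 → after 1×micro: -2; S1 reads c2=0 → after 1×micro: 0; S2 reads c0=-2 → after 1×micro: 0 ⇒ (c0=-2, c1=0, c2=0)
[Gauss-Seidel] macro 8: S0 reads c1=0 → after 1×micro: -2; S1 reads c2=0 → after 1×micro: 0; S2 reads c0=-2 → after 1×micro: 0 ⇒ (c0=-2, c1=0, c2=0)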